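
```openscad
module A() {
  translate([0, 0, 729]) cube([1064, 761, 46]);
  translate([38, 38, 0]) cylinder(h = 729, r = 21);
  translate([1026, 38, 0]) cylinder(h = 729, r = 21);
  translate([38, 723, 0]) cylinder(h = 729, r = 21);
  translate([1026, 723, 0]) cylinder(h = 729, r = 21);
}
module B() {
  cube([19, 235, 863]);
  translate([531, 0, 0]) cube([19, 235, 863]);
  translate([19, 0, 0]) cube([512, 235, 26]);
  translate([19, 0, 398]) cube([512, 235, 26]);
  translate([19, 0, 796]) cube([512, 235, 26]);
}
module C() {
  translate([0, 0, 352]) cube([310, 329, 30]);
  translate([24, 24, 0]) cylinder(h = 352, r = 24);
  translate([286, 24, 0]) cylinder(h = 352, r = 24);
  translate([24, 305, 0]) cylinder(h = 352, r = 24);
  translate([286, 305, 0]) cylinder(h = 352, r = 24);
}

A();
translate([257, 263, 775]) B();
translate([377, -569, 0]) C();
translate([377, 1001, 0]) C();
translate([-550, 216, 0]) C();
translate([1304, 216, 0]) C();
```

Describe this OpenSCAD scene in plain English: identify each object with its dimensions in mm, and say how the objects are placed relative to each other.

A is a table: top 1064 mm (x) × 761 mm (y), 46 mm thick, upper face at z = 775 mm, on four round legs of 42 mm diameter, each leg's bounding box inset 17 mm from the nearest pair of top edges, running from z = 0 to the bottom of the top.

B is an open bookshelf. Two side panels, each 19 mm thick, 235 mm deep and 863 mm tall, stand 550 mm apart (outside-to-outside). Between them sit 3 shelves, each 26 mm thick and 235 mm deep, spanning the full gap between the sides. The bottom shelf rests on the floor (its underside at z = 0) and the clear gap between one shelf's top and the next shelf's underside is 372 mm.

C is a simple wooden stool: a rectangular seat 310 mm (x) by 329 mm (y), 30 mm thick, top face at z = 382 mm, on four round legs, each 48 mm in diameter. The legs rest on z = 0, each leg's axis is inset half a diameter from the nearest pair of seat edges (so the leg's bounding box is flush with the corner).

The bookshelf is on top of the table, centred. Four stools sit around the table at the −y, +y, −x, +x sides.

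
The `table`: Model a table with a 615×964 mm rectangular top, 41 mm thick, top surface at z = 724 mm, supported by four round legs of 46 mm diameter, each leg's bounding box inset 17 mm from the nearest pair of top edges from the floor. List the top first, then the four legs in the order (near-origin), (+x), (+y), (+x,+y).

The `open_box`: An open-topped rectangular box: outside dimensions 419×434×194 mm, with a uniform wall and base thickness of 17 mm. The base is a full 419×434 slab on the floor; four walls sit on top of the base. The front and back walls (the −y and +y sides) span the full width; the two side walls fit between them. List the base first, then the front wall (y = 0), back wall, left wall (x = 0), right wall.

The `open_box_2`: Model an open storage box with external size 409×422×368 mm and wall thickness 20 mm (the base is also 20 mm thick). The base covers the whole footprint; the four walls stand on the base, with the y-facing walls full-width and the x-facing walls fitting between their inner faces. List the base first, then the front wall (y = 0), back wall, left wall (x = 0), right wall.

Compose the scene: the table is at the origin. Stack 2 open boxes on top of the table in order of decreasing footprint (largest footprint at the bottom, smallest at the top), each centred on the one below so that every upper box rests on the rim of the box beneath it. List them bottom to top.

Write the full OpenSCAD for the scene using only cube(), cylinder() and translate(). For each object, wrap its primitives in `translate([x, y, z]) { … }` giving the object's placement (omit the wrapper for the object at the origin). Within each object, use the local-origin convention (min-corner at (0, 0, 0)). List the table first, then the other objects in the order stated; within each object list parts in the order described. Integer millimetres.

translate([0, 0, 683]) cube([615, 964, 41]);
translate([40, 40, 0]) cylinder(h = 683, r = 23);
translate([575, 40, 0]) cylinder(h = 683, r = 23);
translate([40, 924, 0]) cylinder(h = 683, r = 23);
translate([575, 924, 0]) cylinder(h = 683, r = 23);
translate([98, 265, 724]) {
  cube([419, 434, 17]);
  translate([0, 0, 17]) cube([419, 17, 177]);
  translate([0, 417, 17]) cube([419, 17, 177]);
  translate([0, 17, 17]) cube([17, 400, 177]);
  translate([402, 17, 17]) cube([17, 400, 177]);
}
translate([103, 271, 918]) {
  cube([409, 422, 20]);
  translate([0, 0, 20]) cube([409, 20, 348]);
  translate([0, 402, 20]) cube([409, 20, 348]);
  translate([0, 20, 20]) cube([20, 382, 348]);
  translate([389, 20, 20]) cube([20, 382, 348]);
}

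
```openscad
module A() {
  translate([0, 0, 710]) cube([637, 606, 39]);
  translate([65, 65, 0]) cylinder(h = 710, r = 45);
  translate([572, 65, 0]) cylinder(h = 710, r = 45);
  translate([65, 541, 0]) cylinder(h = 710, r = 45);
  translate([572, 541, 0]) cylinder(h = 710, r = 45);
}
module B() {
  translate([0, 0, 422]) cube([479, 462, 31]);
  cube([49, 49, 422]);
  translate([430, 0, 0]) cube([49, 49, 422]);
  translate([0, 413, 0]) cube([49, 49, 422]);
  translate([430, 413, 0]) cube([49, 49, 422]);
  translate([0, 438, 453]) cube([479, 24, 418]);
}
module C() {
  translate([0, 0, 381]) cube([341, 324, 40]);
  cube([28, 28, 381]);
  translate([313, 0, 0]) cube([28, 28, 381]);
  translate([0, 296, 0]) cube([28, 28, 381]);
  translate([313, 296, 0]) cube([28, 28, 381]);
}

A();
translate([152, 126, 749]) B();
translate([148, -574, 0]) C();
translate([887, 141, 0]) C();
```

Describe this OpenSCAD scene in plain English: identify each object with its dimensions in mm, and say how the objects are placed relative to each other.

A is a table with a 637×606 mm rectangular top, 39 mm thick, top surface at z = 749 mm, supported by four round legs of 90 mm diameter, each leg's bounding box inset 20 mm from the nearest pair of top edges, running from the floor.

B is a chair. The seat is a 479×462×31 mm slab with its top at z = 453 mm, on four 49×49 mm corner legs (flush with the seat edges, standing on z = 0). A flat backrest 24 mm thick, 418 mm tall, spans the full seat width and rises from the seat top along its +y edge, rear face flush with the rear of the seat.

C is a simple wooden stool: a rectangular seat 341 mm (x) by 324 mm (y), 40 mm thick, top face at z = 421 mm, on four square legs, each 28×28 mm in cross-section. The legs rest on z = 0, each flush with a corner of the seat.

The chair is on top of the table. Two stools sit around the table at the −y, +x sides.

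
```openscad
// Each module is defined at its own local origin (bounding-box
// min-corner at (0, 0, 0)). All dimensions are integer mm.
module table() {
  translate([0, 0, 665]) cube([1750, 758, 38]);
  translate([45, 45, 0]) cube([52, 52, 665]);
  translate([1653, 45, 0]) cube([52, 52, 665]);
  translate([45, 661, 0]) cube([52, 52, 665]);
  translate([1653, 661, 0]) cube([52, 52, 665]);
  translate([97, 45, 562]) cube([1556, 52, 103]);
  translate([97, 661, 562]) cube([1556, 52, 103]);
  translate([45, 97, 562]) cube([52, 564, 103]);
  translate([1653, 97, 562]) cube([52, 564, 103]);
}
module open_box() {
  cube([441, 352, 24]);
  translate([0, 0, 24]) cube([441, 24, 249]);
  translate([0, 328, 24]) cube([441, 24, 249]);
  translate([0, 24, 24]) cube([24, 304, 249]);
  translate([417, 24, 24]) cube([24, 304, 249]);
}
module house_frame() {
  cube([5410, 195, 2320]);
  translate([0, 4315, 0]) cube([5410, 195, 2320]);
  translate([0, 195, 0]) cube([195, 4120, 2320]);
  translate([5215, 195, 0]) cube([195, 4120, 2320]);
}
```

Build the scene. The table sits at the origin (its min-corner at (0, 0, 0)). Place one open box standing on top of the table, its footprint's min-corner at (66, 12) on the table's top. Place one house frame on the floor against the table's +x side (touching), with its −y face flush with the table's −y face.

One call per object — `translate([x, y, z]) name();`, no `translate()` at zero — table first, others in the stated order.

table();
translate([66, 12, 703]) open_box();
translate([1750, 0, 0]) house_frame();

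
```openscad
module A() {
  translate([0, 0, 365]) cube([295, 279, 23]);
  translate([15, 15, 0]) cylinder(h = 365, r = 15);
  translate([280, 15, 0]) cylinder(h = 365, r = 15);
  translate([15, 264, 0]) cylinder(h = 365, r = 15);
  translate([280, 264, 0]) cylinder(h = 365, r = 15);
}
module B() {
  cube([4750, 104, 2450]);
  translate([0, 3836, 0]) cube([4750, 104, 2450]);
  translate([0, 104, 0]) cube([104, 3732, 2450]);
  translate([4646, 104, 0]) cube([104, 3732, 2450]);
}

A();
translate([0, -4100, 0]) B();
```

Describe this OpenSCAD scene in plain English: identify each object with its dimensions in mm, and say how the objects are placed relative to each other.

A is a four-legged stool. The seat is 295×279 mm, 23 mm thick, top at z = 388 mm. It stands on four round legs, each 30 mm in diameter, from z = 0 to the seat underside, each leg's axis is inset half a diameter from the nearest pair of seat edges (so the leg's bounding box is flush with the corner).

B is a box-shaped house frame (walls only): outside footprint 4750×3940 mm, wall height 2450 mm, wall thickness 104 mm. The two y-facing walls run the full x-width; the two x-facing walls fit between the inner faces of the y-facing walls.

The house frame is on the floor beside the stool on its −y side.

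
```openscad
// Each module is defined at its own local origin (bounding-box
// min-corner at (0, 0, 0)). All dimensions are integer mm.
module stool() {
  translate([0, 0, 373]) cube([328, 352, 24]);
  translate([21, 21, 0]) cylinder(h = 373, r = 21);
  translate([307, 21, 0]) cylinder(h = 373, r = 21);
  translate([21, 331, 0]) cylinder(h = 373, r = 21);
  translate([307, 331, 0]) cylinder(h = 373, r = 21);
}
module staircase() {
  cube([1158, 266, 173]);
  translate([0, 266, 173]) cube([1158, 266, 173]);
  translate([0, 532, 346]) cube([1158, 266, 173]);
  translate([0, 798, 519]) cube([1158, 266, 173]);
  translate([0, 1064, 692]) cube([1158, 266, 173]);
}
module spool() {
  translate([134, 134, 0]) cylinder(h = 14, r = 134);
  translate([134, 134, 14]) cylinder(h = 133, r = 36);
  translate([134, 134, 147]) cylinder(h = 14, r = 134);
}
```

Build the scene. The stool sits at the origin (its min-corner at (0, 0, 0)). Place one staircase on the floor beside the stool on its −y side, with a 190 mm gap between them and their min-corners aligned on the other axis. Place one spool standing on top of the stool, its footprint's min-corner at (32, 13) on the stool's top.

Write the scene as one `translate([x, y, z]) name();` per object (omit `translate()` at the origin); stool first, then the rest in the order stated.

stool();
translate([0, -1520, 0]) staircase();
translate([32, 13, 397]) spool();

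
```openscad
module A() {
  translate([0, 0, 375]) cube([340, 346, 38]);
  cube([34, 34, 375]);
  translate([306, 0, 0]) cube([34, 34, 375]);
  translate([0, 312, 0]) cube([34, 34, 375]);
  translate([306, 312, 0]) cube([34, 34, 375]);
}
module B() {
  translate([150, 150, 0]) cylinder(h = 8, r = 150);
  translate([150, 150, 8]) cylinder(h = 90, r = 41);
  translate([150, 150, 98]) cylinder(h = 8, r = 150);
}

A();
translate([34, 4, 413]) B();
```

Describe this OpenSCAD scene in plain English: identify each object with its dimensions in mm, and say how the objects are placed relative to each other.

A is a four-legged stool. The seat is 340×346 mm, 38 mm thick, top at z = 413 mm. It stands on four square legs, each 34×34 mm in cross-section, from z = 0 to the seat underside, each flush with a corner of the seat.

B is a spool: two coaxial disc flanges of radius 150 mm and thickness 8 mm, joined by a core cylinder of radius 41 mm and height 90 mm. The lower flange rests on z = 0 and the three cylinders share a vertical axis.

The spool is on top of the stool.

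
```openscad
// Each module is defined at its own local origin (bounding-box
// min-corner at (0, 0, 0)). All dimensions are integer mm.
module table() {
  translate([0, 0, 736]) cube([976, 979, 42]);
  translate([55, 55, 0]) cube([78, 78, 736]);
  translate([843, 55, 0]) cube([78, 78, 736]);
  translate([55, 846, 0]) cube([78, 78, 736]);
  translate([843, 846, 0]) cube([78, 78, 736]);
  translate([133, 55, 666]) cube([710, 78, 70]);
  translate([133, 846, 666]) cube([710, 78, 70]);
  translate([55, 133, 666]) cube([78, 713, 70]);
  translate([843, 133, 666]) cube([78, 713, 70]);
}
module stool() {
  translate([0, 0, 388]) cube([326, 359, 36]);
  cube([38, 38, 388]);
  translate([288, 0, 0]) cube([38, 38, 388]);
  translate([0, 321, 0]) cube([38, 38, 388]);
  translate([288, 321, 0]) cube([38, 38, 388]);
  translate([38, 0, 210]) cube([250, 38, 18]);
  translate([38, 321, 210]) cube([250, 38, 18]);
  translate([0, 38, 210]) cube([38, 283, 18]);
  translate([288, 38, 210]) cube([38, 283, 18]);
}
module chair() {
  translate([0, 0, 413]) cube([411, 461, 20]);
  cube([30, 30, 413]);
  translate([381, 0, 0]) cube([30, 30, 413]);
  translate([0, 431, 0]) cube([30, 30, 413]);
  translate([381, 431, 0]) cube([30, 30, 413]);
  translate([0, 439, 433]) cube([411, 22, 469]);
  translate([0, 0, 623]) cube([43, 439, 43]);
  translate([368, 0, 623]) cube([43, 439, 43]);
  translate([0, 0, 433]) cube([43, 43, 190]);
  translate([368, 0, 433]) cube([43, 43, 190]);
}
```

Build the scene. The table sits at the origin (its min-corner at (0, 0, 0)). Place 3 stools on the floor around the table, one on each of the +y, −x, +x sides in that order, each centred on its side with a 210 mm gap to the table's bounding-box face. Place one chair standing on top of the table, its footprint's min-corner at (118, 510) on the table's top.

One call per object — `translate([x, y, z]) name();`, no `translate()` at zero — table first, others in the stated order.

table();
translate([325, 1189, 0]) stool();
translate([-536, 310, 0]) stool();
translate([1186, 310, 0]) stool();
translate([118, 510, 778]) chair();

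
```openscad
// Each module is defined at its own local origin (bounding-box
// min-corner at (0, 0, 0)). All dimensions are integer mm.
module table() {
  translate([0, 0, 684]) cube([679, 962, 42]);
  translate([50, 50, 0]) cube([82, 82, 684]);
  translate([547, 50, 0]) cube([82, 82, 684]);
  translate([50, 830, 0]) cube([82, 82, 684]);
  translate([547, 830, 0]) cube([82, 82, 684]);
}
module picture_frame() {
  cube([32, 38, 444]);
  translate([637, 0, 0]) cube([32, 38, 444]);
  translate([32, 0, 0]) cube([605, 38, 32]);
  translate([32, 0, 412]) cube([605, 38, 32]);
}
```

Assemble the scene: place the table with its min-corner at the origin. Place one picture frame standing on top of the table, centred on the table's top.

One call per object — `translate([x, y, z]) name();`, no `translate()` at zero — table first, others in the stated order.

table();
translate([5, 462, 726]) picture_frame();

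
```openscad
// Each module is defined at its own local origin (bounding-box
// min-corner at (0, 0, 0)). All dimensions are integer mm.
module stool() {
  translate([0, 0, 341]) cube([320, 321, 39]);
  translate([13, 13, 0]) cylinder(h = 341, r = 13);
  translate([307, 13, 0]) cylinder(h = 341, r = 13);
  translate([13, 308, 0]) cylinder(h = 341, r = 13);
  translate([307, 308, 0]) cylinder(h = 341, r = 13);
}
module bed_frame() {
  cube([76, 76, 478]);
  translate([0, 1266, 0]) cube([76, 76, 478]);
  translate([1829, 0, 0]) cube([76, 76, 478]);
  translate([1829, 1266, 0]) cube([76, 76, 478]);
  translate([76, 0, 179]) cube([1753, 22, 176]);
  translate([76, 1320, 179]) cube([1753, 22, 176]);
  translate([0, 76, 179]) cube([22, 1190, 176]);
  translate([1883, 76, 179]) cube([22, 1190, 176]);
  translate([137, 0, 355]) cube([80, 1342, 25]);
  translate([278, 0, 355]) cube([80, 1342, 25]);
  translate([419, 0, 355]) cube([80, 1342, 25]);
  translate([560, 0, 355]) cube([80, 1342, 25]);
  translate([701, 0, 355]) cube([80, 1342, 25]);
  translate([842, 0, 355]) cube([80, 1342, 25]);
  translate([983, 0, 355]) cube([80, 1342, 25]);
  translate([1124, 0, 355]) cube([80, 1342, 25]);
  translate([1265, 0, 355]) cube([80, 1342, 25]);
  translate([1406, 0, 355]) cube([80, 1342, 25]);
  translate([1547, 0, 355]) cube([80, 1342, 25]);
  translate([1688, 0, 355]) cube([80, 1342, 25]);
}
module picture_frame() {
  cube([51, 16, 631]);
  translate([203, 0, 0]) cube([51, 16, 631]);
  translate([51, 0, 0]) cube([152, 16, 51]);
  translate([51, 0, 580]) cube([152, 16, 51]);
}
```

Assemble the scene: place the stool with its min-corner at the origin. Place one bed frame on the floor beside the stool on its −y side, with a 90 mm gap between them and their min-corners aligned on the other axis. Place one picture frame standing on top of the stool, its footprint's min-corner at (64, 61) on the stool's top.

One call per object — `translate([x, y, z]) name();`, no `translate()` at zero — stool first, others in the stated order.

stool();
translate([0, -1432, 0]) bed_frame();
translate([64, 61, 380]) picture_frame();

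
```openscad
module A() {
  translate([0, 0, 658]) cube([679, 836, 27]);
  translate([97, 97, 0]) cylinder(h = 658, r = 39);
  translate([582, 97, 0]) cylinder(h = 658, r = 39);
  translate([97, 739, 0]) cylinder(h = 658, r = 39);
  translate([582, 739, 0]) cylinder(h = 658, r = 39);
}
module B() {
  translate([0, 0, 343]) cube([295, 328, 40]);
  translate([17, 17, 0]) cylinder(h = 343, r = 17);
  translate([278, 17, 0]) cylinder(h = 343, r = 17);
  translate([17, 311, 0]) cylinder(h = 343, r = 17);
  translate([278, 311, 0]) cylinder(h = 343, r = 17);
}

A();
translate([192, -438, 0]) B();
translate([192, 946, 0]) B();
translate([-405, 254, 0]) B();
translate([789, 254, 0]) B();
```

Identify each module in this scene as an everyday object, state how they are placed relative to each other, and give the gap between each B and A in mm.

A is a table. B is a stool. Four stools sit around the table at the −y, +y, −x, +x sides. The gap between each stool and the table is 110 mm.

Each stool's nearest face is 110 mm from the table's bounding box.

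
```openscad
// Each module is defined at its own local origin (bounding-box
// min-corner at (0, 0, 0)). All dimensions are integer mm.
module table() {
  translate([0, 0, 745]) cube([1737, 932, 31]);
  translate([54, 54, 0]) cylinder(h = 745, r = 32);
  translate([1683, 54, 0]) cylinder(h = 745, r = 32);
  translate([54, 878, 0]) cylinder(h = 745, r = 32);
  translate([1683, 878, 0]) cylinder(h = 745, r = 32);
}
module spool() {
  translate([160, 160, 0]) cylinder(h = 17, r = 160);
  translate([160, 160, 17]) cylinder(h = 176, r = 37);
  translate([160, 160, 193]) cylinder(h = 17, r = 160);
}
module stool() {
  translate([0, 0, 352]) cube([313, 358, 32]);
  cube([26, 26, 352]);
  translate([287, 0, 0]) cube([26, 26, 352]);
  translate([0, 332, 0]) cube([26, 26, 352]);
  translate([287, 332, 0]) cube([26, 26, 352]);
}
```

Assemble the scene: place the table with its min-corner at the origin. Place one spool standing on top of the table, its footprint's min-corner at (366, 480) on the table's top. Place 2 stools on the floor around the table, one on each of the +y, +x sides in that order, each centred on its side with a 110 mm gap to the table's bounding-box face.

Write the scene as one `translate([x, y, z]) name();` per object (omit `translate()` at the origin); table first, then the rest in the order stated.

table();
translate([366, 480, 776]) spool();
translate([712, 1042, 0]) stool();
translate([1847, 287, 0]) stool();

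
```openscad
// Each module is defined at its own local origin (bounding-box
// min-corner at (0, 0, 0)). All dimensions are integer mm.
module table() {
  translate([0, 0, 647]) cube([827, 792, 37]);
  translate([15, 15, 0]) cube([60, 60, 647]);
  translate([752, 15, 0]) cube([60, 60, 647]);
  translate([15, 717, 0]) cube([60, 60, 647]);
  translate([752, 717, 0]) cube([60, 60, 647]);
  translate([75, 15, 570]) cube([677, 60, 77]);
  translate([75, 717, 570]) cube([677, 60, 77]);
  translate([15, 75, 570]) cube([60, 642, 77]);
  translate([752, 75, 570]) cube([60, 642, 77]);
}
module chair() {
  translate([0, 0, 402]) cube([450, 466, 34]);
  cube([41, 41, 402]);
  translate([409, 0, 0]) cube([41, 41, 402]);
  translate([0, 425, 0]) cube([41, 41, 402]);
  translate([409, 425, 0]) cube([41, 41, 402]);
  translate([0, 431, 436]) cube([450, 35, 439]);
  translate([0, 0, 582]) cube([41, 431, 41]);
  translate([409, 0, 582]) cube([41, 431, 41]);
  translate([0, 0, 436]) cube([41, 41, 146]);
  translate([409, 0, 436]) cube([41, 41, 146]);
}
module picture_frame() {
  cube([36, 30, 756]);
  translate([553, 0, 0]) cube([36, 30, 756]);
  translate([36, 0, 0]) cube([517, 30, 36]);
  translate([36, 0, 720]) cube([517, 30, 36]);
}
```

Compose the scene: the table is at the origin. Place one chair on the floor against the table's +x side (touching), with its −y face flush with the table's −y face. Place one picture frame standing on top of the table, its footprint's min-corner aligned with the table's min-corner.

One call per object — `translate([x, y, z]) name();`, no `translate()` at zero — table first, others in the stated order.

table();
translate([827, 0, 0]) chair();
translate([0, 0, 684]) picture_frame();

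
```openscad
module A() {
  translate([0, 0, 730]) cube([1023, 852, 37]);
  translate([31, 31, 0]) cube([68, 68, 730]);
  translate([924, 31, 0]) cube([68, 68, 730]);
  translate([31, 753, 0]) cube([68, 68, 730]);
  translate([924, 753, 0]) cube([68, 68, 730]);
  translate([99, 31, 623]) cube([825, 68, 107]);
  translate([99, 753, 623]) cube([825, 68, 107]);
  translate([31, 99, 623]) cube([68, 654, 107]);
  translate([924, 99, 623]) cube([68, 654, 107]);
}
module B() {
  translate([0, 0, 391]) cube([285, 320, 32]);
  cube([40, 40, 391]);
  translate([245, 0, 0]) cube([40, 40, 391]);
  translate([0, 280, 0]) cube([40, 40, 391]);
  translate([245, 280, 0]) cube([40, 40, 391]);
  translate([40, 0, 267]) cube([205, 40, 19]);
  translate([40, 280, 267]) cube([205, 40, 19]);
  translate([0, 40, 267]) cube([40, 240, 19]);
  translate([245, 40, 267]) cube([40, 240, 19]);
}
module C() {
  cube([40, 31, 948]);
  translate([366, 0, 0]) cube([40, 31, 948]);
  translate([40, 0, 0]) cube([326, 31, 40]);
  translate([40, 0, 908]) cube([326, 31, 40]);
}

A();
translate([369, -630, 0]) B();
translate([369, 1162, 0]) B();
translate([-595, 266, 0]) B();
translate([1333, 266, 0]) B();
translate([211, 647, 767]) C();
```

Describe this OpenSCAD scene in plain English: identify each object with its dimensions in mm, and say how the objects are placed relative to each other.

A is a rectangular dining table. The top is 1023×852×37 mm with its upper surface at z = 767 mm. It stands on four 68×68 mm square legs, each inset 31 mm from the nearest pair of top edges, running from the floor to the underside of the top. Four apron rails, 68 mm thick and 107 mm tall, run between adjacent legs with their top edges flush with the underside of the top and their outer faces flush with the legs' outer faces.

B is a four-legged stool. The seat is 285×320 mm, 32 mm thick, top at z = 423 mm. It stands on four square legs, each 40×40 mm in cross-section, from z = 0 to the seat underside, each flush with a corner of the seat. Four stretchers, 40 mm wide and 19 mm tall, connect adjacent legs with their undersides at z = 267 mm, each running between the inner faces of the legs it joins and aligned with the legs' outer faces on the other axis.

C is a rectangular picture frame lying in the x–z plane (depth along y). The opening is 326 mm wide (x) by 868 mm tall (z), surrounded by a border 40 mm wide on all four sides. The frame is 31 mm deep and is made of two full-height vertical stiles with two horizontal rails fitted between them.

Four stools sit around the table at the −y, +y, −x, +x sides. The picture frame is on top of the table.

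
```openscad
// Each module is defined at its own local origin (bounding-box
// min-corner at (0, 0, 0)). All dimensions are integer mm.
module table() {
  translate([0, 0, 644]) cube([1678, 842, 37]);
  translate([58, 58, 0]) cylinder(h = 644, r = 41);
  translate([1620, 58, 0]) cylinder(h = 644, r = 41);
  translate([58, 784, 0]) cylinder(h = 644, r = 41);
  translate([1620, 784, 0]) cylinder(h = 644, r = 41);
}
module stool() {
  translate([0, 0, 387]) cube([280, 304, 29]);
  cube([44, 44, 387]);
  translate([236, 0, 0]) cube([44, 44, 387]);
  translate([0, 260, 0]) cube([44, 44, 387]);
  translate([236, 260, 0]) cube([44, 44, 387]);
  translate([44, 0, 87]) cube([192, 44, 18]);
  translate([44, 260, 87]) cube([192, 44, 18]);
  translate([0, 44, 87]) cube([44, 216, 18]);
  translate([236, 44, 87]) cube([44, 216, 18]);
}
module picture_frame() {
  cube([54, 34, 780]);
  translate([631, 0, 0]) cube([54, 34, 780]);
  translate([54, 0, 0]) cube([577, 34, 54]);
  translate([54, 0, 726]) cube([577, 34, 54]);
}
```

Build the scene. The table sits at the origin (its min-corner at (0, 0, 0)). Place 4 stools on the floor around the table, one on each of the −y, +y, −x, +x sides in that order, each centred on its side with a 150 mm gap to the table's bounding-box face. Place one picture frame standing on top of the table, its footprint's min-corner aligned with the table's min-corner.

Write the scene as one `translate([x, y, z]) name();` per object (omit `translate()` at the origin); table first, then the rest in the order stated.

table();
translate([699, -454, 0]) stool();
translate([699, 992, 0]) stool();
translate([-430, 269, 0]) stool();
translate([1828, 269, 0]) stool();
translate([0, 0, 681]) picture_frame();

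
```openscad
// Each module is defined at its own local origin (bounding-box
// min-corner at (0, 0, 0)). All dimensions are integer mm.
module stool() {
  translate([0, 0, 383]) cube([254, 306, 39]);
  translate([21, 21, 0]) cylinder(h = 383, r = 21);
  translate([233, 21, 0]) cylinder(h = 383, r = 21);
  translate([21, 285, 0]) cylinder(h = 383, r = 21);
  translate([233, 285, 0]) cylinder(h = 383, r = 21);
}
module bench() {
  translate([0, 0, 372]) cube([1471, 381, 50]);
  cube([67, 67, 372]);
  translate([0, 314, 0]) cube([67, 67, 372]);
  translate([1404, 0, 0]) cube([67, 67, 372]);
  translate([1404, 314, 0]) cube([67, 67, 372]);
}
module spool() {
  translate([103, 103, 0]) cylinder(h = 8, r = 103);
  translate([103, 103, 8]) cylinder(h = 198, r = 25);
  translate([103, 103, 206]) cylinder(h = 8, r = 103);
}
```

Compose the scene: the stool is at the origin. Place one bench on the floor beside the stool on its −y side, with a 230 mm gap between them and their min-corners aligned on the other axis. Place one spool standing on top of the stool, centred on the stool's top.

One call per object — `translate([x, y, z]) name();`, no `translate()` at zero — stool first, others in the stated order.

stool();
translate([0, -611, 0]) bench();
translate([24, 50, 422]) spool();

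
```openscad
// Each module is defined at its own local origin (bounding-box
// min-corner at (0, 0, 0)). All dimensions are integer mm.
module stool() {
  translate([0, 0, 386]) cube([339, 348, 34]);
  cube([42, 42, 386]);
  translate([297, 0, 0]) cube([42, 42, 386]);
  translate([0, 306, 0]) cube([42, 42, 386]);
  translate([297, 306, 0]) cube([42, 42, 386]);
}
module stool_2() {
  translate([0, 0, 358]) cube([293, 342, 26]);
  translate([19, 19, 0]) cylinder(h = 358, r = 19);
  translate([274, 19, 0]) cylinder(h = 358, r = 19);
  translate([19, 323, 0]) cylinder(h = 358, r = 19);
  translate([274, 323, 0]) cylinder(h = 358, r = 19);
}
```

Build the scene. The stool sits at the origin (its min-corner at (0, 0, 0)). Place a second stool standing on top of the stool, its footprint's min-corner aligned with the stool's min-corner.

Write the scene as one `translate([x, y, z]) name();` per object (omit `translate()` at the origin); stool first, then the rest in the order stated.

stool();
translate([0, 0, 420]) stool_2();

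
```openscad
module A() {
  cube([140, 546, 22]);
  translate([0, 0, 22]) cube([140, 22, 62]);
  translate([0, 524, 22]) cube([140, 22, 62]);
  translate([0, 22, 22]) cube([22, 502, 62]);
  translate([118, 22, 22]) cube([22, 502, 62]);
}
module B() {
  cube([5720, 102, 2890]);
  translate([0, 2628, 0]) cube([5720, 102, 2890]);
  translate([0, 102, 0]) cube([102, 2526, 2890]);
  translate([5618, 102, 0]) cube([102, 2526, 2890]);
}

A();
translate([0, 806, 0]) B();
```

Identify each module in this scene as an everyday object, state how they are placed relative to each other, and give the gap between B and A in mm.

The house frame's nearest face is 260 mm from the open box's +y face.

A is an open box. B is a house frame. The house frame is on the floor beside the open box on its +y side. The gap between the house frame and the open box is 260 mm.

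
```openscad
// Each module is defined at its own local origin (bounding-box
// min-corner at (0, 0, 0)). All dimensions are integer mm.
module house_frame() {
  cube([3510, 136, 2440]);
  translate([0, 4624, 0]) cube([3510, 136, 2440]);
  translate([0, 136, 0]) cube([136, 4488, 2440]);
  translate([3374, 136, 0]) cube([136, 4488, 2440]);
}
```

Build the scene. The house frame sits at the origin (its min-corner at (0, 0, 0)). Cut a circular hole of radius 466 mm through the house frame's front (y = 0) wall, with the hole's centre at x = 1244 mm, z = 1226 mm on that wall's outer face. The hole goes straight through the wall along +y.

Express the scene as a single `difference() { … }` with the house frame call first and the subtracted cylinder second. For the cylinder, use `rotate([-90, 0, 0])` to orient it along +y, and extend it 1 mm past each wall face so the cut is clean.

difference() {
  house_frame();
  translate([1244, -1, 1226]) rotate([-90, 0, 0]) cylinder(h = 138, r = 466);
}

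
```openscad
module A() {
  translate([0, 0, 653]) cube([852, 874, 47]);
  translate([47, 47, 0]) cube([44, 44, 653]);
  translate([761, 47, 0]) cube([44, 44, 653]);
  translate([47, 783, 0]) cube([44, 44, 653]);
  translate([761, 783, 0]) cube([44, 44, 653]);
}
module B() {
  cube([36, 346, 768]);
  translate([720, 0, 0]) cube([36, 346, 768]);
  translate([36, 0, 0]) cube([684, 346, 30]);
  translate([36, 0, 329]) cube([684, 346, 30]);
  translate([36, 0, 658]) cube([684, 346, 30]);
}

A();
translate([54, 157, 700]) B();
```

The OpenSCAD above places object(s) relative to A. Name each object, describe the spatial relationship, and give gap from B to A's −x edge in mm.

The bookshelf's min-x is at 54; the table's min-x is 0; gap = 54 mm.

A is a table. B is a bookshelf. The bookshelf is on top of the table. The gap from the bookshelf to the table's −x edge is 54 mm.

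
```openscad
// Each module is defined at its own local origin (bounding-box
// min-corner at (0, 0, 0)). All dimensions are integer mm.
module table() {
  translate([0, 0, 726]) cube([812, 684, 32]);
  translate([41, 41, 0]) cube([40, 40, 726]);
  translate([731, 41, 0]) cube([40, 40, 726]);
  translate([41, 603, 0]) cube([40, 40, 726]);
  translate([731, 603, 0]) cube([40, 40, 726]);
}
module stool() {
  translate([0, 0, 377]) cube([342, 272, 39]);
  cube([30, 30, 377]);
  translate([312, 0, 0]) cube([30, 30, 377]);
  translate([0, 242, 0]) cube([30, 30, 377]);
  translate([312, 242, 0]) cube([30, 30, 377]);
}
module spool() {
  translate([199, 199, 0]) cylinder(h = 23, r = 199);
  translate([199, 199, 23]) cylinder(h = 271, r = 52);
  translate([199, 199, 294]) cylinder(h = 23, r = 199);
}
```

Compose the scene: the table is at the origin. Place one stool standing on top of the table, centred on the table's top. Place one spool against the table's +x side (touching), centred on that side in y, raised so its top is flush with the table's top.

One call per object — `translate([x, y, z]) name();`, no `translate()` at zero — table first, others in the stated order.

table();
translate([235, 206, 758]) stool();
translate([812, 143, 441]) spool();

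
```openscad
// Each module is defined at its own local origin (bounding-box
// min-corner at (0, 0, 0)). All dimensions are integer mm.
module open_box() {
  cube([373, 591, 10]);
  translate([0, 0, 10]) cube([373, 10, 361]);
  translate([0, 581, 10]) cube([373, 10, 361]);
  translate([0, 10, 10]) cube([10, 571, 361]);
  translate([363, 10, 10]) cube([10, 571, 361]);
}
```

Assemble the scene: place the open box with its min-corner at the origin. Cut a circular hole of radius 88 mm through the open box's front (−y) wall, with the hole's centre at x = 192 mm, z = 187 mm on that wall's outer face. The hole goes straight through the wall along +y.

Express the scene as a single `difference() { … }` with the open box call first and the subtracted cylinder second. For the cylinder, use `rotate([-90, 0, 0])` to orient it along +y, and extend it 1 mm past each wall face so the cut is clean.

difference() {
  open_box();
  translate([192, -1, 187]) rotate([-90, 0, 0]) cylinder(h = 12, r = 88);
}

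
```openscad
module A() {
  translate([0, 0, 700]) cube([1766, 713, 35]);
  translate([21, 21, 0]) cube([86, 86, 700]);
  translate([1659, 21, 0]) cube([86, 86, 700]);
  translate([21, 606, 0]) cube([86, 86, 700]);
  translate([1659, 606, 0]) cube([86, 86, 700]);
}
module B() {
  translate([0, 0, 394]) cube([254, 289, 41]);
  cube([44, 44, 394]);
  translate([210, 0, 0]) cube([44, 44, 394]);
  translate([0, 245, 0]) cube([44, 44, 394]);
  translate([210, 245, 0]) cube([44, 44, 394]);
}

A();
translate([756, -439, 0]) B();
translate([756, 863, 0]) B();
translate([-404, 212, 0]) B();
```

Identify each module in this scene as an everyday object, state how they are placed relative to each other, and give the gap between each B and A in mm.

Each stool's nearest face is 150 mm from the table's bounding box.

A is a table. B is a stool. Three stools sit around the table at the −y, +y, −x sides. The gap between each stool and the table is 150 mm.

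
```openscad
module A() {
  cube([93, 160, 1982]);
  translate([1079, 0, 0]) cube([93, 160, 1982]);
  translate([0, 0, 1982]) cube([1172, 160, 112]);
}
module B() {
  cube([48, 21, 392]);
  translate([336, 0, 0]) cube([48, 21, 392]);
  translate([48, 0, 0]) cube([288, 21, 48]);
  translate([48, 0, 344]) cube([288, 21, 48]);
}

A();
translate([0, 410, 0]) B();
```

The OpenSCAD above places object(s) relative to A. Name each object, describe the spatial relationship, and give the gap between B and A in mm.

The picture frame's nearest face is 250 mm from the door frame's +y face.

A is a door frame. B is a picture frame. The picture frame is on the floor beside the door frame on its +y side. The gap between the picture frame and the door frame is 250 mm.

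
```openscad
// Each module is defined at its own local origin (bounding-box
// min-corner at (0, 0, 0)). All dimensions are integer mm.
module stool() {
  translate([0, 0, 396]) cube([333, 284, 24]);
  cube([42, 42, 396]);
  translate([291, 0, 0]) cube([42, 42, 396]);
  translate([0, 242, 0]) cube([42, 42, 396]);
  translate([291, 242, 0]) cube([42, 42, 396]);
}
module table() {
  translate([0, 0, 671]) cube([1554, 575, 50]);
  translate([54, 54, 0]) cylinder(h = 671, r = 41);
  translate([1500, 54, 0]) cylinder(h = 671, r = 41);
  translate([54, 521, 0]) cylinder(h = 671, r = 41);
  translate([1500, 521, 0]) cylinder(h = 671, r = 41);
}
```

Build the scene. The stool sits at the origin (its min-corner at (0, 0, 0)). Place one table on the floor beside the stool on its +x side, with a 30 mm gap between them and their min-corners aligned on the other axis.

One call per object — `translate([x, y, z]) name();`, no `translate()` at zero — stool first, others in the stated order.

stool();
translate([363, 0, 0]) table();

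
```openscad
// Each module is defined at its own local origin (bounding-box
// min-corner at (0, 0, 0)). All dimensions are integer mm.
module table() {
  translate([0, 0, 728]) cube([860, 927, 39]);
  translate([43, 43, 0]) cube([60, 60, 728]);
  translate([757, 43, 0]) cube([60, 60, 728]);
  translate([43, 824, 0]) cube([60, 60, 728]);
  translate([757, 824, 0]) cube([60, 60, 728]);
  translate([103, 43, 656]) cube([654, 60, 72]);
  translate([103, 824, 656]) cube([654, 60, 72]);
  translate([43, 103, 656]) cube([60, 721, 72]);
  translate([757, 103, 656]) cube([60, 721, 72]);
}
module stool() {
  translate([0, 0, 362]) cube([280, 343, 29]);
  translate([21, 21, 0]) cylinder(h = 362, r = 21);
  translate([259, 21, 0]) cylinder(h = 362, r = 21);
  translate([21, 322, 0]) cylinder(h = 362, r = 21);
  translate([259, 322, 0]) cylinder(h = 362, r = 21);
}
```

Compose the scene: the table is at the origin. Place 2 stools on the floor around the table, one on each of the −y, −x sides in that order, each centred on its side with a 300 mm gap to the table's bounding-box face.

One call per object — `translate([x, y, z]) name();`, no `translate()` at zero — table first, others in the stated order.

table();
translate([290, -643, 0]) stool();
translate([-580, 292, 0]) stool();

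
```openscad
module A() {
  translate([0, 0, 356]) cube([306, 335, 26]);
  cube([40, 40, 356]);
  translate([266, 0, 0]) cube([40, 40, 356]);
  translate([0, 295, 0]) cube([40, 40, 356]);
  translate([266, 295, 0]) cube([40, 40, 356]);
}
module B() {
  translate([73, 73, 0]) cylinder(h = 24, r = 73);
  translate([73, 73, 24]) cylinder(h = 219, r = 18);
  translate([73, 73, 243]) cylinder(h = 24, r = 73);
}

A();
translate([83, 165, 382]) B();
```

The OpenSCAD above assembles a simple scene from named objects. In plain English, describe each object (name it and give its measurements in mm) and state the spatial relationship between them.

A is a four-legged stool. The seat is 306×335 mm, 26 mm thick, top at z = 382 mm. It stands on four square legs, each 40×40 mm in cross-section, from z = 0 to the seat underside, each flush with a corner of the seat.

B is a spool: two coaxial disc flanges of radius 73 mm and thickness 24 mm, joined by a core cylinder of radius 18 mm and height 219 mm. The lower flange rests on z = 0 and the three cylinders share a vertical axis.

The spool is on top of the stool.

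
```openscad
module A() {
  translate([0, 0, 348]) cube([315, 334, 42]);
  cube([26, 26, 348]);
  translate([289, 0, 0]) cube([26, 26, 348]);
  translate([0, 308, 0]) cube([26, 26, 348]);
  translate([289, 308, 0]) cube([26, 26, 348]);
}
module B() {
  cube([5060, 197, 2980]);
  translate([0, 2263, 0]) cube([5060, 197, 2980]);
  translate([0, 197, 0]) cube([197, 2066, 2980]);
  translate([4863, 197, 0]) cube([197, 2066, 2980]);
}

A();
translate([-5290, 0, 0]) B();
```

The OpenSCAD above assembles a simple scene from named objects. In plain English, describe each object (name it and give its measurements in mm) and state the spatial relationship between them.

A is a four-legged stool. The seat is a 315×334×42 mm slab whose top surface is at z = 390 mm; four square legs, each 26×26 mm in cross-section, run from the floor (z = 0) to the underside of the seat, each flush with a corner of the seat.

B is the wall frame of a small rectangular building: four walls, each 2980 mm tall and 197 mm thick, enclosing a footprint 5060 mm (x) by 2460 mm (y) outside-to-outside, with no floor or roof. The front and back walls (the −y and +y sides) span the full width; the two side walls fit between them.

The house frame is on the floor beside the stool on its −x side.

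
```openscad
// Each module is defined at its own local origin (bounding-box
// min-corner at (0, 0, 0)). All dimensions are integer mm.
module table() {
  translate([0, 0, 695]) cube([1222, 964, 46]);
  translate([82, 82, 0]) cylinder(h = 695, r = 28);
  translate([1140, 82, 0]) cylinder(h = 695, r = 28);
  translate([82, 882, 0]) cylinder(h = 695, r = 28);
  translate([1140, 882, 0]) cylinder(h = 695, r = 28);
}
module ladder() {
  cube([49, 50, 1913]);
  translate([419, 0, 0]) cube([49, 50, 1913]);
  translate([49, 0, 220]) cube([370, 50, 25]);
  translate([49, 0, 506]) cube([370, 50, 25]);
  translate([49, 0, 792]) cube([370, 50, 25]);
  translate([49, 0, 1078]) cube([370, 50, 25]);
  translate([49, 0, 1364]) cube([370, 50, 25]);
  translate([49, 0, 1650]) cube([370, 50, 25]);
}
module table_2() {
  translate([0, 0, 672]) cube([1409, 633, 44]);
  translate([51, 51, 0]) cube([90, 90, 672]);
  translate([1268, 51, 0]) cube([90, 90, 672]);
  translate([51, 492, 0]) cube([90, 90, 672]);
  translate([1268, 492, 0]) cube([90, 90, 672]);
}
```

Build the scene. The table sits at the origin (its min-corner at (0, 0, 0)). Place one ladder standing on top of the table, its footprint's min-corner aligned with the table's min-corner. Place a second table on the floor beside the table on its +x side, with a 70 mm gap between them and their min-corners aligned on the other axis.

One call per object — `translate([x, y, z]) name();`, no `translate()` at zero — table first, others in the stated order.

table();
translate([0, 0, 741]) ladder();
translate([1292, 0, 0]) table_2();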